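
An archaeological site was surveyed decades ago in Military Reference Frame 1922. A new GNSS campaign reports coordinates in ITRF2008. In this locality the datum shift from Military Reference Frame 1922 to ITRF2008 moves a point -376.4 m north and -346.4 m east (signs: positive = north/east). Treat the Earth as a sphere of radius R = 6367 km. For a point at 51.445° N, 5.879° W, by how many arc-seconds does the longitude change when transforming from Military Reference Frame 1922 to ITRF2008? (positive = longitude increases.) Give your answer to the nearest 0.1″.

Δλ = -18.0″

At latitude 51.445°, cos φ = 0.623266.
One radian of longitude at latitude φ spans R cos φ, so Δλ = ΔE / (R cos φ) = -346.4 / (6367000 × 0.623266) = -8.7291e-05 rad = -18.005″.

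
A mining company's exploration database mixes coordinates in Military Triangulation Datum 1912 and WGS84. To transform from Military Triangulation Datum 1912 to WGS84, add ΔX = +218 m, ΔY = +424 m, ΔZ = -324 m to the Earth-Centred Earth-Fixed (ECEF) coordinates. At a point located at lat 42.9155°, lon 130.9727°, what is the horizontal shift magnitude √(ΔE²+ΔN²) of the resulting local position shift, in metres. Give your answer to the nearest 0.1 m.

569.2 m

At φ = 42.9155°, λ = 130.9727°: sin φ = 0.680919, cos φ = 0.732359, sin λ = 0.755022, cos λ = -0.655699.
ΔE = −sin λ·ΔX + cos λ·ΔY = −(0.755022)·(218) + (-0.655699)·(424) = -442.61 m.
ΔN = −sin φ cos λ·ΔX − sin φ sin λ·ΔY + cos φ·ΔZ = −(0.680919)(-0.655699)(218) − (0.680919)(0.755022)(424) + (0.732359)(-324) = -357.93 m.
Horizontal magnitude = √(ΔE² + ΔN²) = √((-442.61)² + (-357.93)²) = 569.23 m.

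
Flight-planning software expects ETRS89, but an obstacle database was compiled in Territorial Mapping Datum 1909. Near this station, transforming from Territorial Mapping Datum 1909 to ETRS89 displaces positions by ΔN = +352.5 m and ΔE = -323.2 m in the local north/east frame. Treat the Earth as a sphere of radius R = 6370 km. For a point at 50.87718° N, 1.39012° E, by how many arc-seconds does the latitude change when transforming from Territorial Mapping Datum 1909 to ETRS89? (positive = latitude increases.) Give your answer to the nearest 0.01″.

On a sphere of radius R, 1 rad of latitude = R, so Δφ = ΔN / R = 352.5 / 6370000 = 5.5338e-05 rad = 11.414″.

Δφ = 11.41″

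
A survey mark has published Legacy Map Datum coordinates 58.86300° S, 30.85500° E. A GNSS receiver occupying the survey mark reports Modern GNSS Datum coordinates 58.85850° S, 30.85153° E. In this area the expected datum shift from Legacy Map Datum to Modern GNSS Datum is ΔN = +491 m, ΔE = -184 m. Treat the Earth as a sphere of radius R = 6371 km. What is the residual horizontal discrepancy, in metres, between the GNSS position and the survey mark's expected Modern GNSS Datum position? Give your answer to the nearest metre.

Observed coordinate differences: Δφ = +0.00450°, Δλ = -0.00347°.
Converting to metres (1° lat = 111195 m, cos φ = 0.517086): observed ΔN = 500.4 m, observed ΔE = -199.5 m.
Subtracting the expected shift leaves a residual of 500.4 − (491) = 9.4 m north and -199.5 − (-184) = -15.5 m east.
Residual distance = √(9.4² + (-15.5)²) = 18.1 m.

18 m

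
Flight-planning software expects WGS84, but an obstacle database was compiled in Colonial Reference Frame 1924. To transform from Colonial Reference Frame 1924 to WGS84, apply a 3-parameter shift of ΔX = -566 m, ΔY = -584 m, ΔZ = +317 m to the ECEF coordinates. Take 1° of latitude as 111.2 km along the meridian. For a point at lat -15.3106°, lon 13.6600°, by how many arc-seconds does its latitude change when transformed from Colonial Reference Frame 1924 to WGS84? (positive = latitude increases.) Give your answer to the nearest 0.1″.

Δφ = 4.0″

sin φ = -0.264051, cos φ = 0.964509, sin λ = 0.236160, cos λ = 0.971714.
North component: ΔN = −sin φ cos λ·ΔX − sin φ sin λ·ΔY + cos φ·ΔZ = −(-0.264051)(0.971714)(-566) − (-0.264051)(0.236160)(-584) + (0.964509)(317) = 124.11 m.
1° of latitude spans 111200 m, so Δφ = 124.11 / 111200 × 3600 = 4.018″.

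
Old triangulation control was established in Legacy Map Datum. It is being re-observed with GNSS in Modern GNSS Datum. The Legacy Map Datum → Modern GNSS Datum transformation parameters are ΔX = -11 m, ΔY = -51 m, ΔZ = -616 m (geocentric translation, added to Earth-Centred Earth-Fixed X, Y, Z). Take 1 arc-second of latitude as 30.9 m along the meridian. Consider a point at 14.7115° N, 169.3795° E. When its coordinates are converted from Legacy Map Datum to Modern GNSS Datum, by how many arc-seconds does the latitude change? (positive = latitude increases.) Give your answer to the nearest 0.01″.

sin φ = 0.253952, cos φ = 0.967217, sin λ = 0.184303, cos λ = -0.982869.
North component: ΔN = −sin φ cos λ·ΔX − sin φ sin λ·ΔY + cos φ·ΔZ = −(0.253952)(-0.982869)(-11) − (0.253952)(0.184303)(-51) + (0.967217)(-616) = -596.16 m.
1° of latitude spans 3600 × 30.90 = 111240 m, so Δφ = -596.16 / 111240 × 3600 = -19.293″.

Δφ = -19.29″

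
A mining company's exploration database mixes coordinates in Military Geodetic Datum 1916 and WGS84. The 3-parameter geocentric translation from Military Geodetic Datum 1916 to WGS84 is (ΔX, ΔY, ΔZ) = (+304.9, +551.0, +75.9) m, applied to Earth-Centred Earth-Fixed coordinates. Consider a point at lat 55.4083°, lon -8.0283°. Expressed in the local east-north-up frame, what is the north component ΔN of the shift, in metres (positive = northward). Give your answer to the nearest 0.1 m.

The local north axis is (−sin φ cos λ, −sin φ sin λ, cos φ), giving ΔN = -248.539 + 63.350 + 43.090 = -142.10 m.

ΔN = -142.1 m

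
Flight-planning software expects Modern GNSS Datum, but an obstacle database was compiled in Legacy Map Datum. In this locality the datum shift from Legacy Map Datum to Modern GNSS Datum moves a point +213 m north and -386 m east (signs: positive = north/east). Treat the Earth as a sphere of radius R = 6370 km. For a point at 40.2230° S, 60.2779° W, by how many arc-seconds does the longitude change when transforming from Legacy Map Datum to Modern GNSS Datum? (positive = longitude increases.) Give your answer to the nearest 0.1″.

Δλ = -16.4″

At latitude -40.2230°, cos φ = 0.763537.
One radian of longitude at latitude φ spans R cos φ, so Δλ = ΔE / (R cos φ) = -386.0 / (6370000 × 0.763537) = -7.9363e-05 rad = -16.370″.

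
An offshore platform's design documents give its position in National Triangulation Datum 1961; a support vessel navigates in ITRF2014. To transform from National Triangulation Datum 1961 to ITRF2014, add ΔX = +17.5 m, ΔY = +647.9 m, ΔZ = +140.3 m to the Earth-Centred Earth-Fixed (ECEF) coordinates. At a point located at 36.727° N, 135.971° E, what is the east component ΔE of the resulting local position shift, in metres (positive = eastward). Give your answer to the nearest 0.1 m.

ΔE = -478.0 m

The local east axis at (φ, λ) is (−sin λ, cos λ, 0), so ΔE = −sin(135.971°)·17.5 + cos(135.971°)·647.9 = -478.00 m.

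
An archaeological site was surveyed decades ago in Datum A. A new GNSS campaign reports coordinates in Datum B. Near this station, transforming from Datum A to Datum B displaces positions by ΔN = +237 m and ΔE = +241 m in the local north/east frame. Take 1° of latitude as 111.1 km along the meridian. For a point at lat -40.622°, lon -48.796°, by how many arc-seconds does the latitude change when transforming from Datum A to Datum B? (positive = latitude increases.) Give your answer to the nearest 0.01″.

1° of latitude = 111.1 km, so Δφ = 237.0 / 111100 = 0.0021332° = 7.680″.

Δφ = 7.68″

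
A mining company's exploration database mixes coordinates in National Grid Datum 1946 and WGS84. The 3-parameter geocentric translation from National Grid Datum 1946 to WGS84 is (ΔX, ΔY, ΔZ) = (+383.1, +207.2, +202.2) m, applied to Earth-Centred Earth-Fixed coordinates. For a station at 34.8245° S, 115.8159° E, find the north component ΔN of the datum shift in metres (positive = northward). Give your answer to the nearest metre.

ΔN = 177 m

The local north axis is (−sin φ cos λ, −sin φ sin λ, cos φ), giving ΔN = -95.272 + 106.516 + 165.987 = 177.23 m.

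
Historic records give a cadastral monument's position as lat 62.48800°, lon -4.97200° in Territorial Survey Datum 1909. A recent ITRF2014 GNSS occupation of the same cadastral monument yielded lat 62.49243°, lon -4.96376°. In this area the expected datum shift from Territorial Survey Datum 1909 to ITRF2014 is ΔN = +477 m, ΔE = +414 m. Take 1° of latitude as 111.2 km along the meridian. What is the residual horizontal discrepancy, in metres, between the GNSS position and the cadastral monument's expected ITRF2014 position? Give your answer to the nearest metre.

18 m

Observed coordinate differences: Δφ = +0.00443°, Δλ = +0.00824°.
Converting to metres (1° lat = 111200 m, cos φ = 0.461934): observed ΔN = 492.6 m, observed ΔE = 423.3 m.
Subtracting the expected shift leaves a residual of 492.6 − (477) = 15.6 m north and 423.3 − (414) = 9.3 m east.
Residual distance = √(15.6² + 9.3²) = 18.2 m.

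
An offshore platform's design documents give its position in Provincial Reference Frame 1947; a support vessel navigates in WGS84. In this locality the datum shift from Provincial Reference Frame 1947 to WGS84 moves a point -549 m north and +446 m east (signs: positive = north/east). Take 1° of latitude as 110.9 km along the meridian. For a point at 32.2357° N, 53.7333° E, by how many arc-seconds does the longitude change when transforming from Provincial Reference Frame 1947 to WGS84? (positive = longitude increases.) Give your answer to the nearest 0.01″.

At latitude 32.2357°, cos φ = 0.845861.
1° of longitude at this latitude = 110.9 × cos φ = 93.81 km, so Δλ = 446.0 / 93806.0 = 0.0047545° = 17.116″.

Δλ = 17.12″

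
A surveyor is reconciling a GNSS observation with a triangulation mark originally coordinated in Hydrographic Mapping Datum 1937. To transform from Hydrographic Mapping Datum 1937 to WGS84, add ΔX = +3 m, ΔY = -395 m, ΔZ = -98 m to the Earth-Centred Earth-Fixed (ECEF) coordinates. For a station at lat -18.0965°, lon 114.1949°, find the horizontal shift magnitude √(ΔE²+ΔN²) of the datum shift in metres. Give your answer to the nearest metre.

At φ = -18.0965°, λ = 114.1949°: sin φ = -0.310618, cos φ = 0.950535, sin λ = 0.912157, cos λ = -0.409842.
ΔE = −sin λ·ΔX + cos λ·ΔY = −(0.912157)·(3) + (-0.409842)·(-395) = 159.15 m.
ΔN = −sin φ cos λ·ΔX − sin φ sin λ·ΔY + cos φ·ΔZ = −(-0.310618)(-0.409842)(3) − (-0.310618)(0.912157)(-395) + (0.950535)(-98) = -205.45 m.
Horizontal magnitude = √(ΔE² + ΔN²) = √(159.15² + (-205.45)²) = 259.88 m.

260 m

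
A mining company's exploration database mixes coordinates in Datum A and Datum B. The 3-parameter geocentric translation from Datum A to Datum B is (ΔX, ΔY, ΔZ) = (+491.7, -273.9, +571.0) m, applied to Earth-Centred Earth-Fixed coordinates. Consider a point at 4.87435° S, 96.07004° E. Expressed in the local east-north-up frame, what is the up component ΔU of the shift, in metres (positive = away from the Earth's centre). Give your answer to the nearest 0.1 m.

At φ = -4.87435°, λ = 96.07004°: sin φ = -0.084971, cos φ = 0.996383, sin λ = 0.994393, cos λ = -0.105744.
ΔU = cos φ cos λ·ΔX + cos φ sin λ·ΔY + sin φ·ΔZ = (0.996383)(-0.105744)(491.7) + (0.996383)(0.994393)(-273.9) + (-0.084971)(571.0) = -371.70 m.

ΔU = -371.7 m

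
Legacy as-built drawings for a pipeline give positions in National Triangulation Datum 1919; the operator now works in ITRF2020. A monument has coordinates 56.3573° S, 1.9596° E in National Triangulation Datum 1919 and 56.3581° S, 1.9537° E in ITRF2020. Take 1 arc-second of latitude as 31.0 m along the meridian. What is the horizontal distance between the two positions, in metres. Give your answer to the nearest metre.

Δφ = -56.3581° − -56.3573° = -0.0008°; Δλ = 1.9537° − 1.9596° = -0.0059°.
1° of latitude = 3600 × 31.00 = 111600 m.
ΔN = Δφ × 111600 = -89.3 m; ΔE = Δλ × 111600 × cos(-56.3573°) = -0.0059 × 111600 × 0.554012 = -364.8 m.
Distance = √(ΔE² + ΔN²) = √((-364.8)² + (-89.3)²) = 375.6 m.

376 m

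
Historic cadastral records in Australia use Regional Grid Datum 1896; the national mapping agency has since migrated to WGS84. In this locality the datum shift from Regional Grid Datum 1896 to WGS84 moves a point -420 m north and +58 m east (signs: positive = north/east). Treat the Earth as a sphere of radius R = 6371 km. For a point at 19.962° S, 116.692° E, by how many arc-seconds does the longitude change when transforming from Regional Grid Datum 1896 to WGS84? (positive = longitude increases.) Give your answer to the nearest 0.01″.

Δλ = 2.00″

At latitude -19.962°, cos φ = 0.939919.
One radian of longitude at latitude φ spans R cos φ, so Δλ = ΔE / (R cos φ) = 58.0 / (6371000 × 0.939919) = 9.6857e-06 rad = 1.998″.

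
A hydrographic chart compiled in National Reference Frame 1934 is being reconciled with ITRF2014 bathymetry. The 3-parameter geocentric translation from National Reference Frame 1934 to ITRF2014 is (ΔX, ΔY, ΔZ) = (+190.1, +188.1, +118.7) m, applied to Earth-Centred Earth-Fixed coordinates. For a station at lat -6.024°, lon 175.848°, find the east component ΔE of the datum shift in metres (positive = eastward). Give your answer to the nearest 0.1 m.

ΔE = -201.4 m

At φ = -6.024°, λ = 175.848°: sin φ = -0.104945, cos φ = 0.994478, sin λ = 0.072403, cos λ = -0.997375.
ΔE = −sin λ·ΔX + cos λ·ΔY = −(0.072403)·(190.1) + (-0.997375)·(188.1) = -201.37 m.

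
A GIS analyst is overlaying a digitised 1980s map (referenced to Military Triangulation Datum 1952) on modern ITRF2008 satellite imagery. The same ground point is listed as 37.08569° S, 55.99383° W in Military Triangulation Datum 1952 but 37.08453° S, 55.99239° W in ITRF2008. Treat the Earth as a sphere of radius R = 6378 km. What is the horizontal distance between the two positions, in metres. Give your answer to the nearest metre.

Δφ = -37.08453° − -37.08569° = +0.00116°; Δλ = -55.99239° − -55.99383° = +0.00144°.
1° along a meridian = πR/180 = 111317 m.
ΔN = Δφ × 111317 = 129.1 m; ΔE = Δλ × 111317 × cos(-37.08569°) = +0.00144 × 111317 × 0.797735 = 127.9 m.
Distance = √(ΔE² + ΔN²) = √(127.9² + 129.1²) = 181.7 m.

182 m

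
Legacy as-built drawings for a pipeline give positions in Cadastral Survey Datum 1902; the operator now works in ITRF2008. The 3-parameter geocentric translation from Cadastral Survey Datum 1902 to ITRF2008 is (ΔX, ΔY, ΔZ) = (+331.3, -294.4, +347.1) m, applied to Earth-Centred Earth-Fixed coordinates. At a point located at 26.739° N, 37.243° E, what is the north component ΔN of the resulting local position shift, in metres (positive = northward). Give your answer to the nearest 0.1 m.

ΔN = 271.5 m

The local north axis is (−sin φ cos λ, −sin φ sin λ, cos φ), giving ΔN = -118.664 + 80.163 + 309.983 = 271.48 m.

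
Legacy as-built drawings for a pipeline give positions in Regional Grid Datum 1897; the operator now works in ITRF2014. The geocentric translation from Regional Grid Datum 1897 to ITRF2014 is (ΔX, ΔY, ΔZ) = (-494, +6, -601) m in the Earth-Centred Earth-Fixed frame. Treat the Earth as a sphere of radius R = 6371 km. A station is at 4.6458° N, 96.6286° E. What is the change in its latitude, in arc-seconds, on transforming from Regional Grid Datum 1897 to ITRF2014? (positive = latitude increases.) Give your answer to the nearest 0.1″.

Δφ = -19.6″

sin φ = 0.080996, cos φ = 0.996714, sin λ = 0.993315, cos λ = -0.115433.
North component: ΔN = −sin φ cos λ·ΔX − sin φ sin λ·ΔY + cos φ·ΔZ = −(0.080996)(-0.115433)(-494) − (0.080996)(0.993315)(6) + (0.996714)(-601) = -604.13 m.
1° of latitude spans πR/180 = 111195 m, so Δφ = -604.13 / 111195 × 3600 = -19.559″.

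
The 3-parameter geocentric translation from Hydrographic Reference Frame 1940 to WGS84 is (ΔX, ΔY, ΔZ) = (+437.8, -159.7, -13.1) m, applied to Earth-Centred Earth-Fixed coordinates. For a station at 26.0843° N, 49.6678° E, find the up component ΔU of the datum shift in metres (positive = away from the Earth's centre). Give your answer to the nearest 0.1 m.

At φ = 26.0843°, λ = 49.6678°: sin φ = 0.439693, cos φ = 0.898148, sin λ = 0.762305, cos λ = 0.647218.
ΔU = cos φ cos λ·ΔX + cos φ sin λ·ΔY + sin φ·ΔZ = (0.898148)(0.647218)(437.8) + (0.898148)(0.762305)(-159.7) + (0.439693)(-13.1) = 139.39 m.

ΔU = 139.4 m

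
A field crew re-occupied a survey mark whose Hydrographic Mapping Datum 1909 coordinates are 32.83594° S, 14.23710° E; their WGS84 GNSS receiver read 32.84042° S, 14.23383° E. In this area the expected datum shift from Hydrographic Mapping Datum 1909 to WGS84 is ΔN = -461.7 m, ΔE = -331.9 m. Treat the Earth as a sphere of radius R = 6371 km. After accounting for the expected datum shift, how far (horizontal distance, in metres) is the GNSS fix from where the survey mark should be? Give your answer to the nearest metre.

Observed coordinate differences: Δφ = -0.00448°, Δλ = -0.00327°.
Converting to metres (1° lat = 111195 m, cos φ = 0.840227): observed ΔN = -498.2 m, observed ΔE = -305.5 m.
Subtracting the expected shift leaves a residual of -498.2 − (-461.7) = -36.5 m north and -305.5 − (-331.9) = 26.4 m east.
Residual distance = √((-36.5)² + 26.4²) = 45.0 m.

45 m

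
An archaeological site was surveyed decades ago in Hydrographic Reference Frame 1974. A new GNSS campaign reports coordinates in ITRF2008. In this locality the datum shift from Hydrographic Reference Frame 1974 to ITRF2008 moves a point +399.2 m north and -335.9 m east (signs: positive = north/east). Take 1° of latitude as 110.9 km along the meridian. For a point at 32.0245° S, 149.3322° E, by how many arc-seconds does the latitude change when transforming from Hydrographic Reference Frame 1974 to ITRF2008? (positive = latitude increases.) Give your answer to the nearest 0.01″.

1° of latitude = 110.9 km, so Δφ = 399.2 / 110900 = 0.0035996° = 12.959″.

Δφ = 12.96″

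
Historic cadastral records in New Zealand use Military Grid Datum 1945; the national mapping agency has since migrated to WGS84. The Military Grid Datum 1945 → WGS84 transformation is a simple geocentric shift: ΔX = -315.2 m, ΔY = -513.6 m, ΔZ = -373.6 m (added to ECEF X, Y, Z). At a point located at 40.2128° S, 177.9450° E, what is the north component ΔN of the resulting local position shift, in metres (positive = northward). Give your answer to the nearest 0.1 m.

The local north axis is (−sin φ cos λ, −sin φ sin λ, cos φ), giving ΔN = 203.371 − 11.891 − 285.300 = -93.82 m.

ΔN = -93.8 m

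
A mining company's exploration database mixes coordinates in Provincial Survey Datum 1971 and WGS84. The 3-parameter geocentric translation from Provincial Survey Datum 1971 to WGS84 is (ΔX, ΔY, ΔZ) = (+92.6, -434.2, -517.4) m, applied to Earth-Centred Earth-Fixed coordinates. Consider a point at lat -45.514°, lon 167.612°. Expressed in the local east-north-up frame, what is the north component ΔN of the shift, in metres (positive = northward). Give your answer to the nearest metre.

ΔN = -494 m

At φ = -45.514°, λ = 167.612°: sin φ = -0.713422, cos φ = 0.700735, sin λ = 0.214531, cos λ = -0.976717.
ΔN = −sin φ cos λ·ΔX − sin φ sin λ·ΔY + cos φ·ΔZ = −(-0.713422)(-0.976717)(92.6) − (-0.713422)(0.214531)(-434.2) + (0.700735)(-517.4) = -493.54 m.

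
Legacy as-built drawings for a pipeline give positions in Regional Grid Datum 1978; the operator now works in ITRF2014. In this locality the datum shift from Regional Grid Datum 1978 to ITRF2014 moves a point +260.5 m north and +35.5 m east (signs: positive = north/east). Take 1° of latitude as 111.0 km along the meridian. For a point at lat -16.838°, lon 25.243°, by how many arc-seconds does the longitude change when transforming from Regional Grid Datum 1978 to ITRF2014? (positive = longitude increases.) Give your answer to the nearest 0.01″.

Δλ = 1.20″

At latitude -16.838°, cos φ = 0.957128.
1° of longitude at this latitude = 111.0 × cos φ = 106.24 km, so Δλ = 35.5 / 106241.2 = 0.0003341° = 1.203″.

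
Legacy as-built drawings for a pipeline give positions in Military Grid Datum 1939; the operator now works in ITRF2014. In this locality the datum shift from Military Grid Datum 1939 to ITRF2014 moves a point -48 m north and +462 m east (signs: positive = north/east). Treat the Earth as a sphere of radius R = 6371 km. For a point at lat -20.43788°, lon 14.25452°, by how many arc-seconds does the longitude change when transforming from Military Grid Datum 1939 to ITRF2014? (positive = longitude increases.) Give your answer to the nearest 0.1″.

At latitude -20.43788°, cos φ = 0.937051.
One radian of longitude at latitude φ spans R cos φ, so Δλ = ΔE / (R cos φ) = 462.0 / (6371000 × 0.937051) = 7.7388e-05 rad = 15.962″.

Δλ = 16.0″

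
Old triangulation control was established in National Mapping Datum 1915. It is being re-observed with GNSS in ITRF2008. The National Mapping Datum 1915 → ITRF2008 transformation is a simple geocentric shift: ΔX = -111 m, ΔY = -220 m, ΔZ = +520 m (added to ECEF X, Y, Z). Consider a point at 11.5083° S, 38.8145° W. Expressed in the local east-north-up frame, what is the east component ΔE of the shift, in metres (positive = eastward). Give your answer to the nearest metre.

At φ = -11.5083°, λ = -38.8145°: sin φ = -0.199510, cos φ = 0.979896, sin λ = -0.626801, cos λ = 0.779179.
ΔE = −sin λ·ΔX + cos λ·ΔY = −(-0.626801)·(-111) + (0.779179)·(-220) = -240.99 m.

ΔE = -241 m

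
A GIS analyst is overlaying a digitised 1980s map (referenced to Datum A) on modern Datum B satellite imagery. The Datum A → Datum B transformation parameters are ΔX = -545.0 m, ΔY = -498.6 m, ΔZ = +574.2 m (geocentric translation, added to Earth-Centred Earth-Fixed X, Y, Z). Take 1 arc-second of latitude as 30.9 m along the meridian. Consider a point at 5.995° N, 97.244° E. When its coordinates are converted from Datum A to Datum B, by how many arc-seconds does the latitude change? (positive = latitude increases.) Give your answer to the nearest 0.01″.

Δφ = 19.92″

sin φ = 0.104442, cos φ = 0.994531, sin λ = 0.992018, cos λ = -0.126095.
North component: ΔN = −sin φ cos λ·ΔX − sin φ sin λ·ΔY + cos φ·ΔZ = −(0.104442)(-0.126095)(-545.0) − (0.104442)(0.992018)(-498.6) + (0.994531)(574.2) = 615.54 m.
1° of latitude spans 3600 × 30.90 = 111240 m, so Δφ = 615.54 / 111240 × 3600 = 19.920″.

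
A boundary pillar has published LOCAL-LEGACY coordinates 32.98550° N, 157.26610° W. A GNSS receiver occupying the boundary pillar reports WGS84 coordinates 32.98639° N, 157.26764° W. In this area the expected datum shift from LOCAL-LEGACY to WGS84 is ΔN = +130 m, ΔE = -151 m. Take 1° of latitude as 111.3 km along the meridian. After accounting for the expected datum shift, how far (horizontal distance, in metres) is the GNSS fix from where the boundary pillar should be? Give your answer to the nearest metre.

32 m

Observed coordinate differences: Δφ = +0.00089°, Δλ = -0.00154°.
Converting to metres (1° lat = 111300 m, cos φ = 0.838808): observed ΔN = 99.1 m, observed ΔE = -143.8 m.
Subtracting the expected shift leaves a residual of 99.1 − (130) = -30.9 m north and -143.8 − (-151) = 7.2 m east.
Residual distance = √((-30.9)² + 7.2²) = 31.8 m.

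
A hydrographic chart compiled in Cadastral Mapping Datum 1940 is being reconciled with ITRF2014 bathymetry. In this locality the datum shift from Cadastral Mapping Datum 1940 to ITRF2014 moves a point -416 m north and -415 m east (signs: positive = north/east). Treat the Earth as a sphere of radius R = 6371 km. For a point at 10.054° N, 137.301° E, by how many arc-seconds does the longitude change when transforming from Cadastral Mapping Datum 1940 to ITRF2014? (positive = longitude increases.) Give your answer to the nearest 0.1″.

At latitude 10.054°, cos φ = 0.984644.
One radian of longitude at latitude φ spans R cos φ, so Δλ = ΔE / (R cos φ) = -415.0 / (6371000 × 0.984644) = -6.6155e-05 rad = -13.645″.

Δλ = -13.6″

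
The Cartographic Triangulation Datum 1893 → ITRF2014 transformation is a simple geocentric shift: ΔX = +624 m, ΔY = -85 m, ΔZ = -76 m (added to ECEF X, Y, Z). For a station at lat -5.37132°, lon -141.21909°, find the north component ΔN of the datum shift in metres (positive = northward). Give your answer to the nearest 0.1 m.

ΔN = -116.2 m

The local north axis is (−sin φ cos λ, −sin φ sin λ, cos φ), giving ΔN = -45.535 + 4.984 − 75.666 = -116.22 m.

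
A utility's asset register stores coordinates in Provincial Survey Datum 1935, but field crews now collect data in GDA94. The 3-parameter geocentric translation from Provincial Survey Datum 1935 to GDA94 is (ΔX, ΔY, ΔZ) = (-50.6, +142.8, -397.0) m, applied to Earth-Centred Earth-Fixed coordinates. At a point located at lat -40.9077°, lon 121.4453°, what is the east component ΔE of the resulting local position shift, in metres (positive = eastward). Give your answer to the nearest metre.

ΔE = -31 m

The local east axis at (φ, λ) is (−sin λ, cos λ, 0), so ΔE = −sin(121.4453°)·(-50.6) + cos(121.4453°)·142.8 = -31.33 m.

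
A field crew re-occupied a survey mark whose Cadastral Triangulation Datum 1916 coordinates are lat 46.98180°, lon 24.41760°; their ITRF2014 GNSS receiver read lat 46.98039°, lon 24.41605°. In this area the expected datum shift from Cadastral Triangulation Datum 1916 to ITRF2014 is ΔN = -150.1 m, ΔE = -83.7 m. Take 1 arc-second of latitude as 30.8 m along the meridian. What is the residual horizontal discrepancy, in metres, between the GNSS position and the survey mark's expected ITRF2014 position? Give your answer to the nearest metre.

Observed coordinate differences: Δφ = -0.00141°, Δλ = -0.00155°.
Converting to metres (1° lat = 110880 m, cos φ = 0.682231): observed ΔN = -156.3 m, observed ΔE = -117.3 m.
Subtracting the expected shift leaves a residual of -156.3 − (-150.1) = -6.2 m north and -117.3 − (-83.7) = -33.6 m east.
Residual distance = √((-6.2)² + (-33.6)²) = 34.1 m.

34 m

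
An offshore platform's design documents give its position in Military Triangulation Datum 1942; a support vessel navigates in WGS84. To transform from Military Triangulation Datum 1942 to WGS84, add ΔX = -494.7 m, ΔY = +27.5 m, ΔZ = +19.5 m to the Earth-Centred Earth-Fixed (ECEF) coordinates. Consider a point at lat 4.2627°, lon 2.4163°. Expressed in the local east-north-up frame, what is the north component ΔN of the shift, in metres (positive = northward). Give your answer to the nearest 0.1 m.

ΔN = 56.1 m

The local north axis is (−sin φ cos λ, −sin φ sin λ, cos φ), giving ΔN = 36.738 − 0.086 + 19.446 = 56.10 m.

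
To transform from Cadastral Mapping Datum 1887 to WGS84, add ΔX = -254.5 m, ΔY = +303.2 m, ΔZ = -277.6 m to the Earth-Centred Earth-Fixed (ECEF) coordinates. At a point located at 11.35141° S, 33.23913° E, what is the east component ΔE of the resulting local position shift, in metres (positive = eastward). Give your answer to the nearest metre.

ΔE = 393 m

At φ = -11.35141°, λ = 33.23913°: sin φ = -0.196826, cos φ = 0.980438, sin λ = 0.548135, cos λ = 0.836390.
ΔE = −sin λ·ΔX + cos λ·ΔY = −(0.548135)·(-254.5) + (0.836390)·(303.2) = 393.09 m.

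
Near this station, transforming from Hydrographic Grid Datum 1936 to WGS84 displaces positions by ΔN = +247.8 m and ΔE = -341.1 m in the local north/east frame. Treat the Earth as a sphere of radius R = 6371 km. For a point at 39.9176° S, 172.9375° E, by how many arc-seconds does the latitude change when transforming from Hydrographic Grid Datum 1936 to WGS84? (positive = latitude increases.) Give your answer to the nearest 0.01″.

On a sphere of radius R, 1 rad of latitude = R, so Δφ = ΔN / R = 247.8 / 6371000 = 3.8895e-05 rad = 8.023″.

Δφ = 8.02″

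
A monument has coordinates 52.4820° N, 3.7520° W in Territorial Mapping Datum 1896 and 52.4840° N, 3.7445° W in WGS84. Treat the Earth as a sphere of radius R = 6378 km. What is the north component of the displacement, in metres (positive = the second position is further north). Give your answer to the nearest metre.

ΔN = 223 m

Δφ = 52.4840° − 52.4820° = +0.0020°; Δλ = -3.7445° − -3.7520° = +0.0075°.
1° along a meridian = πR/180 = 111317 m.
ΔN = Δφ × 111317 = 222.6 m; ΔE = Δλ × 111317 × cos(52.4820°) = +0.0075 × 111317 × 0.609011 = 508.4 m.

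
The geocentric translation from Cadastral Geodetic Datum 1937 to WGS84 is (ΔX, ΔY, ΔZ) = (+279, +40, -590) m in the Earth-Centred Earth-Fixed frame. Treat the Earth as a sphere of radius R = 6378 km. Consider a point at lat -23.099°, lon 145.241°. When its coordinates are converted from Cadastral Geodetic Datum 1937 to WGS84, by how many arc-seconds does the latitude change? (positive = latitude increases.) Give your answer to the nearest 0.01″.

sin φ = -0.392321, cos φ = 0.919828, sin λ = 0.570126, cos λ = -0.821557.
North component: ΔN = −sin φ cos λ·ΔX − sin φ sin λ·ΔY + cos φ·ΔZ = −(-0.392321)(-0.821557)(279) − (-0.392321)(0.570126)(40) + (0.919828)(-590) = -623.68 m.
1° of latitude spans πR/180 = 111317 m, so Δφ = -623.68 / 111317 × 3600 = -20.170″.

Δφ = -20.17″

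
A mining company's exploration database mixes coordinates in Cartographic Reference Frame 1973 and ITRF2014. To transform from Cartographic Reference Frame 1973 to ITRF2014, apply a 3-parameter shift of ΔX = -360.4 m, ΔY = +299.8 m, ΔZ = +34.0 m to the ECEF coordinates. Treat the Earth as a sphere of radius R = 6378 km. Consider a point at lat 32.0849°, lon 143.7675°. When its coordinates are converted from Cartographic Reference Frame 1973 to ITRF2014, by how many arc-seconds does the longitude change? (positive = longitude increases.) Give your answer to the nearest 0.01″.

Δλ = -1.10″

sin φ = 0.531175, cos φ = 0.847262, sin λ = 0.591063, cos λ = -0.806625.
East component: ΔE = −sin λ·ΔX + cos λ·ΔY = −(0.591063)(-360.4) + (-0.806625)(299.8) = -28.81 m.
1° of latitude spans πR/180 = 111317 m; at latitude φ, 1° of longitude spans that × cos φ = 94314.7 m, so Δλ = -28.81 / 94314.7 × 3600 = -1.100″.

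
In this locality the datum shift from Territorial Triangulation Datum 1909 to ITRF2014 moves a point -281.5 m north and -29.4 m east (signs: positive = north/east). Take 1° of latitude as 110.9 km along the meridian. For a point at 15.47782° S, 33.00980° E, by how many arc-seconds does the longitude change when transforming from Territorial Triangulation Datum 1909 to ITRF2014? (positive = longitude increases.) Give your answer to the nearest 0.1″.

Δλ = -1.0″

At latitude -15.47782°, cos φ = 0.963734.
1° of longitude at this latitude = 110.9 × cos φ = 106.88 km, so Δλ = -29.4 / 106878.1 = -0.0002751° = -0.990″.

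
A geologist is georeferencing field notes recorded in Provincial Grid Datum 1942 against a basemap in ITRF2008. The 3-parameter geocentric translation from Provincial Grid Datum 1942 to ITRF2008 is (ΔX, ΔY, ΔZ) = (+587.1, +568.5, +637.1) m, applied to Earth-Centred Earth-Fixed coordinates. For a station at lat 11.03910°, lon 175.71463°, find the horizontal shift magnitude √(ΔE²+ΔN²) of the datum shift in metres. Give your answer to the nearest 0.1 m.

At φ = 11.03910°, λ = 175.71463°: sin φ = 0.191479, cos φ = 0.981497, sin λ = 0.074724, cos λ = -0.997204.
ΔE = −sin λ·ΔX + cos λ·ΔY = −(0.074724)·(587.1) + (-0.997204)·(568.5) = -610.78 m.
ΔN = −sin φ cos λ·ΔX − sin φ sin λ·ΔY + cos φ·ΔZ = −(0.191479)(-0.997204)(587.1) − (0.191479)(0.074724)(568.5) + (0.981497)(637.1) = 729.28 m.
Horizontal magnitude = √(ΔE² + ΔN²) = √((-610.78)² + 729.28²) = 951.26 m.

951.3 m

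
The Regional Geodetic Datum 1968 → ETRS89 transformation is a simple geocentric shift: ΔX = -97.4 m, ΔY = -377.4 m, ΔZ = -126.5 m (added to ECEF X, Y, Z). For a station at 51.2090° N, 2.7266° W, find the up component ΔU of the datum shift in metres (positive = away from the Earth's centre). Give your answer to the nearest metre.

At φ = 51.2090°, λ = -2.7266°: sin φ = 0.779436, cos φ = 0.626481, sin λ = -0.047570, cos λ = 0.998868.
ΔU = cos φ cos λ·ΔX + cos φ sin λ·ΔY + sin φ·ΔZ = (0.626481)(0.998868)(-97.4) + (0.626481)(-0.047570)(-377.4) + (0.779436)(-126.5) = -148.30 m.

ΔU = -148 m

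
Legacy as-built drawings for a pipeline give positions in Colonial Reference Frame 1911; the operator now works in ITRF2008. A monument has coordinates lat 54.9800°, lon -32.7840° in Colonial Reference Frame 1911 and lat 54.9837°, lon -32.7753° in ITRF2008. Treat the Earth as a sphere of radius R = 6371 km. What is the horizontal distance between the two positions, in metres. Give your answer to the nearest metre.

691 m

Δφ = 54.9837° − 54.9800° = +0.0037°; Δλ = -32.7753° − -32.7840° = +0.0087°.
1° along a meridian = πR/180 = 111195 m.
ΔN = Δφ × 111195 = 411.4 m; ΔE = Δλ × 111195 × cos(54.9800°) = +0.0087 × 111195 × 0.573862 = 555.2 m.
Distance = √(ΔE² + ΔN²) = √(555.2² + 411.4²) = 691.0 m.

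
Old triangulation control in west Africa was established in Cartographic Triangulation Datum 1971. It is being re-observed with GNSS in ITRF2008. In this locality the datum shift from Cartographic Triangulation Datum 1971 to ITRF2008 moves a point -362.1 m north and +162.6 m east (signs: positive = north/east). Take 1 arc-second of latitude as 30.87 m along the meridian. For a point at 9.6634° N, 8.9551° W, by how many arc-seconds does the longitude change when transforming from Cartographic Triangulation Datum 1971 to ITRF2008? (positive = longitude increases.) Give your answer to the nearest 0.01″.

At latitude 9.6634°, cos φ = 0.985811.
1″ of longitude at this latitude = 30.87 × cos φ = 30.4320 m, so Δλ = 162.6 / 30.4320 = 5.343″.

Δλ = 5.34″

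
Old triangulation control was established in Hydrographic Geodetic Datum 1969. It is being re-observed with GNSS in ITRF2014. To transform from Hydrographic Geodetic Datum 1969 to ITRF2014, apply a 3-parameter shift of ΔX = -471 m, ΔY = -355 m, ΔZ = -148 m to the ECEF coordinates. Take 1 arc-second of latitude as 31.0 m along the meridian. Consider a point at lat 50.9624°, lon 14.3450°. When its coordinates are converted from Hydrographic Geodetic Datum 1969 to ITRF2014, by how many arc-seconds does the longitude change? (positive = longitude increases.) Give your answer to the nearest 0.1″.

Δλ = -11.6″

sin φ = 0.776733, cos φ = 0.629830, sin λ = 0.247760, cos λ = 0.968821.
East component: ΔE = −sin λ·ΔX + cos λ·ΔY = −(0.247760)(-471) + (0.968821)(-355) = -227.24 m.
1° of latitude spans 3600 × 31.00 = 111600 m; at latitude φ, 1° of longitude spans that × cos φ = 70289.1 m, so Δλ = -227.24 / 70289.1 × 3600 = -11.638″.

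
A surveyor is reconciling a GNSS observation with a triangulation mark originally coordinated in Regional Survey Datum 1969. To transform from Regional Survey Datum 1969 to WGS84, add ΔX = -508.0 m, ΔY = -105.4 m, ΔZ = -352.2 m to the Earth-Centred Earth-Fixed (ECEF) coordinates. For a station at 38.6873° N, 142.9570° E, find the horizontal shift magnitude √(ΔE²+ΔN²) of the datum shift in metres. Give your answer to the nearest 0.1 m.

625.3 m

At φ = 38.6873°, λ = 142.9570°: sin φ = 0.625070, cos φ = 0.780569, sin λ = 0.602414, cos λ = -0.798184.
ΔE = −sin λ·ΔX + cos λ·ΔY = −(0.602414)·(-508.0) + (-0.798184)·(-105.4) = 390.15 m.
ΔN = −sin φ cos λ·ΔX − sin φ sin λ·ΔY + cos φ·ΔZ = −(0.625070)(-0.798184)(-508.0) − (0.625070)(0.602414)(-105.4) + (0.780569)(-352.2) = -488.68 m.
Horizontal magnitude = √(ΔE² + ΔN²) = √(390.15² + (-488.68)²) = 625.32 m.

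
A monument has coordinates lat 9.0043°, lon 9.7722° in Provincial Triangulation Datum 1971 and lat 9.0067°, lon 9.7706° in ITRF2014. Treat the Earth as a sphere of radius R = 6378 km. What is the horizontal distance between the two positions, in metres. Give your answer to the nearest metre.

320 m

Δφ = 9.0067° − 9.0043° = +0.0024°; Δλ = 9.7706° − 9.7722° = -0.0016°.
1° along a meridian = πR/180 = 111317 m.
ΔN = Δφ × 111317 = 267.2 m; ΔE = Δλ × 111317 × cos(9.0043°) = -0.0016 × 111317 × 0.987677 = -175.9 m.
Distance = √(ΔE² + ΔN²) = √((-175.9)² + 267.2²) = 319.9 m.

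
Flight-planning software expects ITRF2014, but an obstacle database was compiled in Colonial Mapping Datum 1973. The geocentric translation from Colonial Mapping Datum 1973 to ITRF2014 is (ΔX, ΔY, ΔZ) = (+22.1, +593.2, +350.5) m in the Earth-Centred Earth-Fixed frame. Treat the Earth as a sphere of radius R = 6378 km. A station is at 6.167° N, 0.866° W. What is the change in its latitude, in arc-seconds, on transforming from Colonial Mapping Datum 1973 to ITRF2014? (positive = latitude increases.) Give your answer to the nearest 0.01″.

sin φ = 0.107427, cos φ = 0.994213, sin λ = -0.015114, cos λ = 0.999886.
North component: ΔN = −sin φ cos λ·ΔX − sin φ sin λ·ΔY + cos φ·ΔZ = −(0.107427)(0.999886)(22.1) − (0.107427)(-0.015114)(593.2) + (0.994213)(350.5) = 347.06 m.
1° of latitude spans πR/180 = 111317 m, so Δφ = 347.06 / 111317 × 3600 = 11.224″.

Δφ = 11.22″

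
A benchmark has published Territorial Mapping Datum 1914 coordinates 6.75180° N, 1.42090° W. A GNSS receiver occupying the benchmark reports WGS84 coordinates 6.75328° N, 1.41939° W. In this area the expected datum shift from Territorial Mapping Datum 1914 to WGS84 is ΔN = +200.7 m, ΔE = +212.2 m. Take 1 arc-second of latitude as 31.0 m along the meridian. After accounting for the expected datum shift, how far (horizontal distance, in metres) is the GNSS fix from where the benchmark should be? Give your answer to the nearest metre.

57 m

Observed coordinate differences: Δφ = +0.00148°, Δλ = +0.00151°.
Converting to metres (1° lat = 111600 m, cos φ = 0.993065): observed ΔN = 165.2 m, observed ΔE = 167.3 m.
Subtracting the expected shift leaves a residual of 165.2 − (200.7) = -35.5 m north and 167.3 − (212.2) = -44.9 m east.
Residual distance = √((-35.5)² + (-44.9)²) = 57.2 m.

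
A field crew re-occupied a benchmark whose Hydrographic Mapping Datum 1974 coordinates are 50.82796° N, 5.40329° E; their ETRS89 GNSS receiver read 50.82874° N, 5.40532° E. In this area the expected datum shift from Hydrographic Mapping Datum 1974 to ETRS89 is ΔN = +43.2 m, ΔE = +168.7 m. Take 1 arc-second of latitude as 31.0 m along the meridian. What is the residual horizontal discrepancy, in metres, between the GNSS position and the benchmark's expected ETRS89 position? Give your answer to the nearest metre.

51 m

Observed coordinate differences: Δφ = +0.00078°, Δλ = +0.00203°.
Converting to metres (1° lat = 111600 m, cos φ = 0.631651): observed ΔN = 87.0 m, observed ΔE = 143.1 m.
Subtracting the expected shift leaves a residual of 87.0 − (43.2) = 43.8 m north and 143.1 − (168.7) = -25.6 m east.
Residual distance = √(43.8² + (-25.6)²) = 50.8 m.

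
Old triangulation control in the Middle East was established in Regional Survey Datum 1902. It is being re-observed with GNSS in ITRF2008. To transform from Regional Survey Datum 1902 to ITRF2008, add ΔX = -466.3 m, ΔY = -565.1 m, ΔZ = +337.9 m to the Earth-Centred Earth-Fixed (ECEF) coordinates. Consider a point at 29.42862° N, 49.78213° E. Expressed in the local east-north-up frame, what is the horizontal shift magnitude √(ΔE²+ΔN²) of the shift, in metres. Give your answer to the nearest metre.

654 m

The local east axis at (φ, λ) is (−sin λ, cos λ, 0), so ΔE = −sin(49.78213°)·(-466.3) + cos(49.78213°)·(-565.1) = -8.82 m.
The local north axis is (−sin φ cos λ, −sin φ sin λ, cos φ), giving ΔN = 147.936 + 212.016 + 294.300 = 654.25 m.
Horizontal magnitude = √(ΔE² + ΔN²) = √((-8.82)² + 654.25²) = 654.31 m.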